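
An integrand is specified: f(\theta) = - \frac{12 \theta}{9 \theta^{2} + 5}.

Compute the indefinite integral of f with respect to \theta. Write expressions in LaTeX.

F(\theta) = - \frac{2 \log{\left(3 \theta^{2} + \frac{5}{3} \right)}}{3} + C

The substitution u = 3 \theta^{2} + \frac{5}{3} works: f is exactly (dF/du)*(du/d\theta) for that inner function.
Check: d/d\theta[- \frac{2 \log{\left(3 \theta^{2} + \frac{5}{3} \right)}}{3}] = - \frac{12 \theta}{9 \theta^{2} + 5} = f(\theta).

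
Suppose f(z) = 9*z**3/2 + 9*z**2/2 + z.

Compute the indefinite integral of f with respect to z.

F(z) = z**2*(3*z + 2)**2/8 + C

The substitution u = 3*z**2/4 + z/2 works: f is exactly (dF/du)*(du/dz) for that inner function.
Check: d/dz[z**2*(3*z + 2)**2/8] = 9*z**3/2 + 9*z**2/2 + z = f(z).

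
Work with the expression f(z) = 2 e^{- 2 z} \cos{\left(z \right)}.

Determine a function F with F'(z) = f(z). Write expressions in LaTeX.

Whatever form F(z) takes, F'(z) = f(z) is non-negotiable.
Check: d/dz[- \frac{2 \left(- \sin{\left(z \right)} + 2 \cos{\left(z \right)}\right) e^{- 2 z}}{5}] = 2 e^{- 2 z} \cos{\left(z \right)} = f(z).

An antiderivative is F(z) = - \frac{2 \left(- \sin{\left(z \right)} + 2 \cos{\left(z \right)}\right) e^{- 2 z}}{5}.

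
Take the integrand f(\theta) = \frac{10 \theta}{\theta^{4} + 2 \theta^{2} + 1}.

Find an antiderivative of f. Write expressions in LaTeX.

f matches the chain-rule pattern g'(h)*h' with inner function h(\theta) = \theta^{2} + 1; substituting u = h(\theta) collapses the integral.
Check: d/d\theta[- \frac{5}{\theta^{2} + 1}] = \frac{10 \theta}{\theta^{4} + 2 \theta^{2} + 1} = f(\theta).

An antiderivative is F(\theta) = - \frac{5}{\theta^{2} + 1}.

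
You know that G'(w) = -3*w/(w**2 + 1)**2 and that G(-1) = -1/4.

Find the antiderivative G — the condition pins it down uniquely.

The substitution u = 2*w**2 + 2 works: G'(w) is exactly (dG/du)*(du/dw) for that inner function.
A general antiderivative is 3/(2*w**2 + 2) + C.
The condition gives C = -1/4 - (3/4) = -1.
So G(w) = -1 + 3/(2*w**2 + 2).
Check: d/dw[-1 + 3/(2*w**2 + 2)] = -3*w/(w**4 + 2*w**2 + 1), which equals G'(w).

G(w) = -1 + 3/(2*w**2 + 2)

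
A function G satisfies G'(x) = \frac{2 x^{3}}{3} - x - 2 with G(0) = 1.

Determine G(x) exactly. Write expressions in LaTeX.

G(x) = \frac{x^{4}}{6} - \frac{x^{2}}{2} - 2 x + 1

Integrate term by term and add the pieces.
A general antiderivative is \frac{x^{4}}{6} - \frac{x^{2}}{2} - 2 x + C.
The condition gives C = 1 - (0) = 1.
So G(x) = \frac{x^{4}}{6} - \frac{x^{2}}{2} - 2 x + 1.
Check: d/dx[\frac{x^{4}}{6} - \frac{x^{2}}{2} - 2 x + 1] = \frac{2 x^{3}}{3} - x - 2 = G'(x).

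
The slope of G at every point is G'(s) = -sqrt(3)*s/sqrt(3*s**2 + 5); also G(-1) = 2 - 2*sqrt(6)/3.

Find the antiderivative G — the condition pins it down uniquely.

G(s) = (-sqrt(3)*sqrt(3*s**2 + 5) + 6)/3

G'(s) matches the chain-rule pattern g'(h)*h' with inner function h(s) = s**2 + 5/3; substituting u = h(s) collapses the integral.
A general antiderivative is -sqrt(s**2 + 5/3) + C.
The condition gives C = 2 - 2*sqrt(6)/3 - (-2*sqrt(6)/3) = 2.
So G(s) = (-sqrt(3)*sqrt(3*s**2 + 5) + 6)/3.
Check: d/ds[(-sqrt(3)*sqrt(3*s**2 + 5) + 6)/3] = -sqrt(3)*s/sqrt(3*s**2 + 5) = G'(s).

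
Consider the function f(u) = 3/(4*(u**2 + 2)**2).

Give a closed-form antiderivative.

Any candidate F(u) must reproduce f(u) exactly when differentiated.
Check: d/du[3*(sqrt(2)*u**2*atan(sqrt(2)*u/2) + 2*u + 2*sqrt(2)*atan(sqrt(2)*u/2))/(32*(u**2 + 2))] = 3/(4*u**4 + 16*u**2 + 16), which equals f(u).

An antiderivative is F(u) = 3*(sqrt(2)*u**2*atan(sqrt(2)*u/2) + 2*u + 2*sqrt(2)*atan(sqrt(2)*u/2))/(32*(u**2 + 2)).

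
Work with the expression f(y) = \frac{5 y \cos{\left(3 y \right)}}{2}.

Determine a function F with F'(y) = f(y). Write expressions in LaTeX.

An antiderivative is F(y) = \frac{5 \left(3 y \sin{\left(3 y \right)} + \cos{\left(3 y \right)}\right)}{18}.

Whatever form F(y) takes, F'(y) = f(y) is non-negotiable.
Check: d/dy[\frac{5 \left(3 y \sin{\left(3 y \right)} + \cos{\left(3 y \right)}\right)}{18}] = \frac{5 y \cos{\left(3 y \right)}}{2} = f(y).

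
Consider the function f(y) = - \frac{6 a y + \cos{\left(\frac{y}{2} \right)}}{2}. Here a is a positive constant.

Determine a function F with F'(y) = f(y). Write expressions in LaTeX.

An antiderivative is F(y) = \frac{- 3 a y^{2} - 2 \sin{\left(\frac{y}{2} \right)}}{2}.

Whatever form F(y) takes, F'(y) = f(y) is non-negotiable.
Check: d/dy[\frac{- 3 a y^{2} - 2 \sin{\left(\frac{y}{2} \right)}}{2}] = - 3 a y - \frac{\cos{\left(\frac{y}{2} \right)}}{2}, which equals f(y).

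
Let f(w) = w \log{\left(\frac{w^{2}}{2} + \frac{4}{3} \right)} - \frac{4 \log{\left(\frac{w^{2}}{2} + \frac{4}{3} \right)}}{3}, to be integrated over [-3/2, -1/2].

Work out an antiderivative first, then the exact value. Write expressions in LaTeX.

The integrand splits into summands that can be handled one at a time.
F(w) = - \frac{w^{2}}{2} + \frac{8 w}{3} + \left(\frac{w^{2}}{2} - \frac{4 w}{3}\right) \log{\left(\frac{w^{2}}{2} + \frac{4}{3} \right)} + \frac{4 \log{\left(w^{2} + \frac{8}{3} \right)}}{3} - \frac{16 \sqrt{6} \operatorname{atan}{\left(\frac{\sqrt{6} w}{4} \right)}}{9} is an antiderivative of f.
Check: d/dw[- \frac{w^{2}}{2} + \frac{8 w}{3} + \left(\frac{w^{2}}{2} - \frac{4 w}{3}\right) \log{\left(\frac{w^{2}}{2} + \frac{4}{3} \right)} + \frac{4 \log{\left(w^{2} + \frac{8}{3} \right)}}{3} - \frac{16 \sqrt{6} \operatorname{atan}{\left(\frac{\sqrt{6} w}{4} \right)}}{9}] = w \log{\left(3 w^{2} + 8 \right)} - w \log{\left(6 \right)} - \frac{4 \log{\left(3 w^{2} + 8 \right)}}{3} + \frac{4 \log{\left(6 \right)}}{3}, which equals f(w).
F(-1/2) = - \frac{35}{24} + \frac{19 \log{\left(\frac{35}{24} \right)}}{24} + \frac{16 \sqrt{6} \operatorname{atan}{\left(\frac{\sqrt{6}}{8} \right)}}{9} + \frac{4 \log{\left(\frac{35}{12} \right)}}{3}; F(-3/2) = - \frac{41}{8} + \frac{4 \log{\left(\frac{59}{12} \right)}}{3} + \frac{25 \log{\left(\frac{59}{24} \right)}}{8} + \frac{16 \sqrt{6} \operatorname{atan}{\left(\frac{3 \sqrt{6}}{8} \right)}}{9}.
Integral = F(-1/2) - F(-3/2) = - \frac{16 \sqrt{6} \operatorname{atan}{\left(\frac{3 \sqrt{6}}{8} \right)}}{9} - \frac{25 \log{\left(\frac{59}{24} \right)}}{8} - \frac{4 \log{\left(\frac{59}{12} \right)}}{3} + \frac{19 \log{\left(\frac{35}{24} \right)}}{24} + \frac{16 \sqrt{6} \operatorname{atan}{\left(\frac{\sqrt{6}}{8} \right)}}{9} + \frac{4 \log{\left(\frac{35}{12} \right)}}{3} + \frac{11}{3}.

Antiderivative: F(w) = - \frac{w^{2}}{2} + \frac{8 w}{3} + \left(\frac{w^{2}}{2} - \frac{4 w}{3}\right) \log{\left(\frac{w^{2}}{2} + \frac{4}{3} \right)} + \frac{4 \log{\left(w^{2} + \frac{8}{3} \right)}}{3} - \frac{16 \sqrt{6} \operatorname{atan}{\left(\frac{\sqrt{6} w}{4} \right)}}{9}; value = - \frac{16 \sqrt{6} \operatorname{atan}{\left(\frac{3 \sqrt{6}}{8} \right)}}{9} - \frac{25 \log{\left(\frac{59}{24} \right)}}{8} - \frac{4 \log{\left(\frac{59}{12} \right)}}{3} + \frac{19 \log{\left(\frac{35}{24} \right)}}{24} + \frac{16 \sqrt{6} \operatorname{atan}{\left(\frac{\sqrt{6}}{8} \right)}}{9} + \frac{4 \log{\left(\frac{35}{12} \right)}}{3} + \frac{11}{3}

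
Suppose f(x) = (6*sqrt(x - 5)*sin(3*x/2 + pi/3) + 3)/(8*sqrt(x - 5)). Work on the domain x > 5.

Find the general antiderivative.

Recover f(x) by differentiating a candidate F(x); any mismatch rules it out.
Check: d/dx[3*sqrt(x - 5)/4 - cos(3*x/2 + pi/3)/2] = (6*sqrt(x - 5)*sin(3*x/2 + pi/3) + 3)/(8*sqrt(x - 5)) = f(x).

F(x) = 3*sqrt(x - 5)/4 - cos(3*x/2 + pi/3)/2 + C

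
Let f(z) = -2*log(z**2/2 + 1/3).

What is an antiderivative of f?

An antiderivative is F(z) = -2*z*log(3*z**2 + 2) + 2*z*log(6) + 4*z - 4*sqrt(6)*atan(sqrt(6)*z/2)/3.

Differentiate the proposed F(z) back; it has to land on f(z) exactly.
Check: d/dz[-2*z*log(3*z**2 + 2) + 2*z*log(6) + 4*z - 4*sqrt(6)*atan(sqrt(6)*z/2)/3] = -2*log(3*z**2 + 2) + 2*log(6), which equals f(z).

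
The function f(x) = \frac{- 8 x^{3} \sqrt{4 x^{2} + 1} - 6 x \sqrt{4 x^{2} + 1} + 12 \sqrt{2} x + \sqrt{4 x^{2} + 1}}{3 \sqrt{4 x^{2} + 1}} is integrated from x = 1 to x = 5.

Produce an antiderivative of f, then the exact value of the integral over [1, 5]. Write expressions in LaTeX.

Any candidate F(x) must reproduce f(x) exactly when differentiated.
F(x) = \frac{\sqrt{2} \left(- 2 \sqrt{2} x^{4} - 3 \sqrt{2} x^{2} + \sqrt{2} x + 6 \sqrt{4 x^{2} + 1}\right)}{6} is an antiderivative of f.
Check: d/dx[\frac{\sqrt{2} \left(- 2 \sqrt{2} x^{4} - 3 \sqrt{2} x^{2} + \sqrt{2} x + 6 \sqrt{4 x^{2} + 1}\right)}{6}] = \frac{- 8 x^{3} \sqrt{4 x^{2} + 1} - 6 x \sqrt{4 x^{2} + 1} + 12 \sqrt{2} x + \sqrt{4 x^{2} + 1}}{3 \sqrt{4 x^{2} + 1}} = f(x).
F(5) = -440 + \sqrt{202}; F(1) = - \frac{4}{3} + \sqrt{10}.
Integral = F(5) - F(1) = - \frac{1316}{3} - \sqrt{10} + \sqrt{202}.

Antiderivative: F(x) = \frac{\sqrt{2} \left(- 2 \sqrt{2} x^{4} - 3 \sqrt{2} x^{2} + \sqrt{2} x + 6 \sqrt{4 x^{2} + 1}\right)}{6}; value = - \frac{1316}{3} - \sqrt{10} + \sqrt{202}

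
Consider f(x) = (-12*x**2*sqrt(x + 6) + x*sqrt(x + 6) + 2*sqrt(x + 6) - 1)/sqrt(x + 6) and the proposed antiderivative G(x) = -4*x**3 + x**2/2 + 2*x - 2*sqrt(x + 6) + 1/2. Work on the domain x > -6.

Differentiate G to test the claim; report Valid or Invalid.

d/dx[G] = (-12*x**2*sqrt(x + 6) + x*sqrt(x + 6) + 2*sqrt(x + 6) - 1)/sqrt(x + 6)
This equals f(x) exactly, so the claim holds.

Valid - the claim checks out under differentiation.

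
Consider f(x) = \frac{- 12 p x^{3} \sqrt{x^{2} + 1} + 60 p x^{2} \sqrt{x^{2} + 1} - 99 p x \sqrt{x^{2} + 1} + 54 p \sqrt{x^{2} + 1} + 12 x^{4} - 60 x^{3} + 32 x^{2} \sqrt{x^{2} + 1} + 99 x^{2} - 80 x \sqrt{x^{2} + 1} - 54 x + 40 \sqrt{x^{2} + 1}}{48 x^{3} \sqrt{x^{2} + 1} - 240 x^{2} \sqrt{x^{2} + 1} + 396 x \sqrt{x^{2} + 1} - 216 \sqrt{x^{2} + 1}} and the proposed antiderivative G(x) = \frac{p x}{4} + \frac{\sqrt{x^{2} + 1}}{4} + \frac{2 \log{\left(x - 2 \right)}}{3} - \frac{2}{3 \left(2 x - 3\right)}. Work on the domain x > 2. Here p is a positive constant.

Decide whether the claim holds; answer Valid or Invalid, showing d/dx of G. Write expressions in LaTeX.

Invalid: d/dx[G] - f = \frac{p}{2}, which is not 0.

d/dx[G] = \frac{12 p x^{3} \sqrt{x^{2} + 1} - 60 p x^{2} \sqrt{x^{2} + 1} + 99 p x \sqrt{x^{2} + 1} - 54 p \sqrt{x^{2} + 1} + 12 x^{4} - 60 x^{3} + 32 x^{2} \sqrt{x^{2} + 1} + 99 x^{2} - 80 x \sqrt{x^{2} + 1} - 54 x + 40 \sqrt{x^{2} + 1}}{48 x^{3} \sqrt{x^{2} + 1} - 240 x^{2} \sqrt{x^{2} + 1} + 396 x \sqrt{x^{2} + 1} - 216 \sqrt{x^{2} + 1}}
d/dx[G] - f(x) = \frac{p}{2} != 0.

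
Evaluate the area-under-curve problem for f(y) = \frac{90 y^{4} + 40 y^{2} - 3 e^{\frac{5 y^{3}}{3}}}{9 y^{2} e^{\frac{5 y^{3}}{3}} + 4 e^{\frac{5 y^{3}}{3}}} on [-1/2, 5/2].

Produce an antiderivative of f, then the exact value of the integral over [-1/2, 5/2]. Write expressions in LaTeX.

Antiderivative: F(y) = \frac{\left(- e^{\frac{5 y^{3}}{3}} \operatorname{atan}{\left(\frac{3 y}{2} \right)} - 4\right) e^{- \frac{5 y^{3}}{3}}}{2}; value = - \frac{\operatorname{atan}{\left(\frac{15}{4} \right)}}{2} - \frac{\operatorname{atan}{\left(\frac{3}{4} \right)}}{2} - \frac{2}{e^{\frac{625}{24}}} + 2 e^{\frac{5}{24}}

Check any antiderivative F(y) by computing F'(y) and comparing it with f(y).
F(y) = \frac{\left(- e^{\frac{5 y^{3}}{3}} \operatorname{atan}{\left(\frac{3 y}{2} \right)} - 4\right) e^{- \frac{5 y^{3}}{3}}}{2} is an antiderivative of f.
Check: d/dy[\frac{\left(- e^{\frac{5 y^{3}}{3}} \operatorname{atan}{\left(\frac{3 y}{2} \right)} - 4\right) e^{- \frac{5 y^{3}}{3}}}{2}] = \frac{90 y^{4} + 40 y^{2} - 3 e^{\frac{5 y^{3}}{3}}}{9 y^{2} e^{\frac{5 y^{3}}{3}} + 4 e^{\frac{5 y^{3}}{3}}} = f(y).
F(5/2) = - \frac{\operatorname{atan}{\left(\frac{15}{4} \right)}}{2} - \frac{2}{e^{\frac{625}{24}}}; F(-1/2) = - 2 e^{\frac{5}{24}} + \frac{\operatorname{atan}{\left(\frac{3}{4} \right)}}{2}.
Integral = F(5/2) - F(-1/2) = - \frac{\operatorname{atan}{\left(\frac{15}{4} \right)}}{2} - \frac{\operatorname{atan}{\left(\frac{3}{4} \right)}}{2} - \frac{2}{e^{\frac{625}{24}}} + 2 e^{\frac{5}{24}}.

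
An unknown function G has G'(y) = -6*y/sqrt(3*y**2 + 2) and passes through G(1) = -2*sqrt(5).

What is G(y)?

G(y) = -2*sqrt(3*y**2 + 2)

G'(y) matches the chain-rule pattern g'(h)*h' with inner function h(y) = 3*y**2 + 2; substituting u = h(y) collapses the integral.
A general antiderivative is -2*sqrt(3*y**2 + 2) + C.
The condition gives C = -2*sqrt(5) - (-2*sqrt(5)) = 0.
So G(y) = -2*sqrt(3*y**2 + 2).
Check: d/dy[-2*sqrt(3*y**2 + 2)] = -6*y/sqrt(3*y**2 + 2) = G'(y).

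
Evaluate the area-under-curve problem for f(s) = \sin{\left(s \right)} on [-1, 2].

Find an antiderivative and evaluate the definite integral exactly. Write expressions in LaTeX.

Antiderivative: F(s) = - \cos{\left(s \right)}; value = - \cos{\left(2 \right)} + \cos{\left(1 \right)}

Differentiate the proposed F(s) back; it has to land on f(s) exactly.
F(s) = - \cos{\left(s \right)} is an antiderivative of f.
Check: d/ds[- \cos{\left(s \right)}] = \sin{\left(s \right)} = f(s).
F(2) = - \cos{\left(2 \right)}; F(-1) = - \cos{\left(1 \right)}.
Integral = F(2) - F(-1) = - \cos{\left(2 \right)} + \cos{\left(1 \right)}.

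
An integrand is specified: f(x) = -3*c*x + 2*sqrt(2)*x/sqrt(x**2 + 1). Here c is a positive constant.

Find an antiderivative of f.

Integrate term by term and add the pieces.
Check: d/dx[-(3*c*x**2 - 4*sqrt(2)*sqrt(x**2 + 1))/2] = (-3*c*x*sqrt(x**2 + 1) + 2*sqrt(2)*x)/sqrt(x**2 + 1), which equals f(x).

An antiderivative is F(x) = -(3*c*x**2 - 4*sqrt(2)*sqrt(x**2 + 1))/2.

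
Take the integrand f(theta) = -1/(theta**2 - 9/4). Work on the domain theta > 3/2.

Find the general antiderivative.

Factor the denominator ((2*theta - 3)*(2*theta + 3)) and decompose: f = 2/(3*(2*theta + 3)) - 2/(3*(2*theta - 3)); each piece integrates to a log, atan, or power term.
Check: d/dtheta[-log(theta - 3/2)/3 + log(theta + 3/2)/3] = -4/(4*theta**2 - 9), which equals f(theta).

F(theta) = -log(theta - 3/2)/3 + log(theta + 3/2)/3 + C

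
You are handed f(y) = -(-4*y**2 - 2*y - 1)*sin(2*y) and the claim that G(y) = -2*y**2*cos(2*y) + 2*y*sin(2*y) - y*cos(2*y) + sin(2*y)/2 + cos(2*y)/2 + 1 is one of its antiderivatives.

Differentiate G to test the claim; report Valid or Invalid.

d/dy[G] = 4*y**2*sin(2*y) + 2*y*sin(2*y) + sin(2*y)
This equals f(y) exactly, so the claim holds.

Valid - differentiating G returns exactly f.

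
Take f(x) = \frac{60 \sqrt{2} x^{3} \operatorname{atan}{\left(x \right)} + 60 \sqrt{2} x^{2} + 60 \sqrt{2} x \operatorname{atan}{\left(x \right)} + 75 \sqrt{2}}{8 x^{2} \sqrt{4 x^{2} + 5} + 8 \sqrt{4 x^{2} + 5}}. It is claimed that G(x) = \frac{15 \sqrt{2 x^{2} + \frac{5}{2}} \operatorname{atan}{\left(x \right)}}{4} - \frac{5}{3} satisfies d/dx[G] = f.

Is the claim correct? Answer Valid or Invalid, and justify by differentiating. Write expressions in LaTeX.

Valid. The derivative of G reproduces f.

d/dx[G] = \frac{60 x^{3} \operatorname{atan}{\left(x \right)} + 60 x^{2} + 60 x \operatorname{atan}{\left(x \right)} + 75}{4 \sqrt{2} x^{2} \sqrt{4 x^{2} + 5} + 4 \sqrt{2} \sqrt{4 x^{2} + 5}}
This equals f(x) exactly, so the claim holds.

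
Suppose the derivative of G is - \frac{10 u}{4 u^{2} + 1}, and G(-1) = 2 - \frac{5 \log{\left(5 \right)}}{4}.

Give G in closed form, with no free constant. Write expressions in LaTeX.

G'(u) matches the chain-rule pattern g'(h)*h' with inner function h(u) = 4 u^{2} + 1; substituting w = h(u) collapses the integral.
A general antiderivative is - \frac{5 \log{\left(4 u^{2} + 1 \right)}}{4} + C.
The condition gives C = 2 - \frac{5 \log{\left(5 \right)}}{4} - (- \frac{5 \log{\left(5 \right)}}{4}) = 2.
So G(u) = 2 - \frac{5 \log{\left(4 u^{2} + 1 \right)}}{4}.
Check: d/du[2 - \frac{5 \log{\left(4 u^{2} + 1 \right)}}{4}] = - \frac{10 u}{4 u^{2} + 1} = G'(u).

G(u) = 2 - \frac{5 \log{\left(4 u^{2} + 1 \right)}}{4}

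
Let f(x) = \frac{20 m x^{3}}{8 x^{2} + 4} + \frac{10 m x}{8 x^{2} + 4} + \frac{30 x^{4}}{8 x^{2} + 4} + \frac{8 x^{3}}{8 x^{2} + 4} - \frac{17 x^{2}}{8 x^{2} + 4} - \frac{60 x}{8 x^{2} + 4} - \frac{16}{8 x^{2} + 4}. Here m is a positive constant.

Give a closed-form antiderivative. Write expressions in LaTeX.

The integrand splits into summands that can be handled one at a time.
Check: d/dx[\frac{5 m x^{2}}{4} + \frac{5 x^{3}}{4} + \frac{x^{2}}{2} - 4 x - 4 \log{\left(2 x^{2} + 1 \right)}] = \frac{20 m x^{3} + 10 m x + 30 x^{4} + 8 x^{3} - 17 x^{2} - 60 x - 16}{8 x^{2} + 4}, which equals f(x).

An antiderivative is F(x) = \frac{5 m x^{2}}{4} + \frac{5 x^{3}}{4} + \frac{x^{2}}{2} - 4 x - 4 \log{\left(2 x^{2} + 1 \right)}.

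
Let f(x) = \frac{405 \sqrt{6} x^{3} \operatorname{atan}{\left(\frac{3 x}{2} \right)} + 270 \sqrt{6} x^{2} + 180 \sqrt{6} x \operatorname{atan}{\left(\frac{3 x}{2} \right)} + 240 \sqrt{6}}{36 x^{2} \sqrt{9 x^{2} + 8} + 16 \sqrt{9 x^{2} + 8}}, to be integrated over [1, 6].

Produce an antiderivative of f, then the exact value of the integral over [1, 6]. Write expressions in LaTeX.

Antiderivative: F(x) = \frac{5 \sqrt{6} \sqrt{9 x^{2} + 8} \operatorname{atan}{\left(\frac{3 x}{2} \right)}}{4}; value = - \frac{5 \sqrt{102} \operatorname{atan}{\left(\frac{3}{2} \right)}}{4} + \frac{5 \sqrt{498} \operatorname{atan}{\left(9 \right)}}{2}

f has the shape u'v + uv' for u = \frac{15 \sqrt{\frac{3 x^{2}}{2} + \frac{4}{3}}}{2} and v = \operatorname{atan}{\left(\frac{3 x}{2} \right)} — it is the derivative of the product u*v.
F(x) = \frac{5 \sqrt{6} \sqrt{9 x^{2} + 8} \operatorname{atan}{\left(\frac{3 x}{2} \right)}}{4} is an antiderivative of f.
Check: d/dx[\frac{5 \sqrt{6} \sqrt{9 x^{2} + 8} \operatorname{atan}{\left(\frac{3 x}{2} \right)}}{4}] = \frac{405 \sqrt{6} x^{3} \operatorname{atan}{\left(\frac{3 x}{2} \right)} + 270 \sqrt{6} x^{2} + 180 \sqrt{6} x \operatorname{atan}{\left(\frac{3 x}{2} \right)} + 240 \sqrt{6}}{36 x^{2} \sqrt{9 x^{2} + 8} + 16 \sqrt{9 x^{2} + 8}} = f(x).
F(6) = \frac{5 \sqrt{498} \operatorname{atan}{\left(9 \right)}}{2}; F(1) = \frac{5 \sqrt{102} \operatorname{atan}{\left(\frac{3}{2} \right)}}{4}.
Integral = F(6) - F(1) = - \frac{5 \sqrt{102} \operatorname{atan}{\left(\frac{3}{2} \right)}}{4} + \frac{5 \sqrt{498} \operatorname{atan}{\left(9 \right)}}{2}.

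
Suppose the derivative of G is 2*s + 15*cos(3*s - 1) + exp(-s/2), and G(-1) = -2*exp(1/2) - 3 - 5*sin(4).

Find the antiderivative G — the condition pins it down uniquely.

The integrand splits into summands that can be handled one at a time.
A general antiderivative is s**2 + 5*sin(3*s - 1) - 3 - 2*exp(-s/2) + C.
The condition gives C = -2*exp(1/2) - 3 - 5*sin(4) - (-2*exp(1/2) - 2 - 5*sin(4)) = -1.
So G(s) = (s**2*exp(s/2) + 5*exp(s/2)*sin(3*s - 1) - 4*exp(s/2) - 2)*exp(-s/2).
Check: d/ds[(s**2*exp(s/2) + 5*exp(s/2)*sin(3*s - 1) - 4*exp(s/2) - 2)*exp(-s/2)] = (2*s*exp(s/2) + 15*exp(s/2)*cos(3*s - 1) + 1)*exp(-s/2), which equals G'(s).

G(s) = (s**2*exp(s/2) + 5*exp(s/2)*sin(3*s - 1) - 4*exp(s/2) - 2)*exp(-s/2)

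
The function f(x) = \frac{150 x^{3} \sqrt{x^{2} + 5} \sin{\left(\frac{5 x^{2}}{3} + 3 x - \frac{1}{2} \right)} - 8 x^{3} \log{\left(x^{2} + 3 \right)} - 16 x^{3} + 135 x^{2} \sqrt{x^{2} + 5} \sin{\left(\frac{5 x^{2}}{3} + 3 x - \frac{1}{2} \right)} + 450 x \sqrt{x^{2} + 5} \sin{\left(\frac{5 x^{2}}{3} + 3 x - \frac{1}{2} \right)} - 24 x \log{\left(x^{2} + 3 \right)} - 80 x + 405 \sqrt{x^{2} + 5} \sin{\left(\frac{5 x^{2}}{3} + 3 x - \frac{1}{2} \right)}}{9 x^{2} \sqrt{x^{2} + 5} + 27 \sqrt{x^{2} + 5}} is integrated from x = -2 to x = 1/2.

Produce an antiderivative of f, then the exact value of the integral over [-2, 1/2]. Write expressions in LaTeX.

A first test for any F(x): its x-derivative must equal f(x) identically.
F(x) = \frac{- 8 \sqrt{x^{2} + 5} \log{\left(x^{2} + 3 \right)} - 45 \cos{\left(\frac{5 x^{2}}{3} + 3 x - \frac{1}{2} \right)}}{9} is an antiderivative of f.
Check: d/dx[\frac{- 8 \sqrt{x^{2} + 5} \log{\left(x^{2} + 3 \right)} - 45 \cos{\left(\frac{5 x^{2}}{3} + 3 x - \frac{1}{2} \right)}}{9}] = \frac{150 x^{3} \sqrt{x^{2} + 5} \sin{\left(\frac{5 x^{2}}{3} + 3 x - \frac{1}{2} \right)} - 8 x^{3} \log{\left(x^{2} + 3 \right)} - 16 x^{3} + 135 x^{2} \sqrt{x^{2} + 5} \sin{\left(\frac{5 x^{2}}{3} + 3 x - \frac{1}{2} \right)} + 450 x \sqrt{x^{2} + 5} \sin{\left(\frac{5 x^{2}}{3} + 3 x - \frac{1}{2} \right)} - 24 x \log{\left(x^{2} + 3 \right)} - 80 x + 405 \sqrt{x^{2} + 5} \sin{\left(\frac{5 x^{2}}{3} + 3 x - \frac{1}{2} \right)}}{9 x^{2} \sqrt{x^{2} + 5} + 27 \sqrt{x^{2} + 5}} = f(x).
F(1/2) = - \frac{4 \sqrt{21} \log{\left(\frac{13}{4} \right)}}{9} - 5 \cos{\left(\frac{17}{12} \right)}; F(-2) = - \frac{8 \log{\left(7 \right)}}{3} - 5 \cos{\left(\frac{1}{6} \right)}.
Integral = F(1/2) - F(-2) = - \frac{4 \sqrt{21} \log{\left(\frac{13}{4} \right)}}{9} - 5 \cos{\left(\frac{17}{12} \right)} + 5 \cos{\left(\frac{1}{6} \right)} + \frac{8 \log{\left(7 \right)}}{3}.

Antiderivative: F(x) = \frac{- 8 \sqrt{x^{2} + 5} \log{\left(x^{2} + 3 \right)} - 45 \cos{\left(\frac{5 x^{2}}{3} + 3 x - \frac{1}{2} \right)}}{9}; value = - \frac{4 \sqrt{21} \log{\left(\frac{13}{4} \right)}}{9} - 5 \cos{\left(\frac{17}{12} \right)} + 5 \cos{\left(\frac{1}{6} \right)} + \frac{8 \log{\left(7 \right)}}{3}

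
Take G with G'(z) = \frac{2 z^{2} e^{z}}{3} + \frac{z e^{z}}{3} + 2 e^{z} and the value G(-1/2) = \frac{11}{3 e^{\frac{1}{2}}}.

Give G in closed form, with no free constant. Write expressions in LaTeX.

Recognize the product-rule pattern: G'(z) = u'v + uv' with u = \frac{2 z^{2}}{3} - z + 3, v = e^{z}, so integration by parts undoes it.
A general antiderivative is \frac{\left(2 z^{2} - 3 z + 9\right) e^{z}}{3} + C.
The condition gives C = \frac{11}{3 e^{\frac{1}{2}}} - (\frac{11}{3 e^{\frac{1}{2}}}) = 0.
So G(z) = \frac{\left(2 z^{2} - 3 z + 9\right) e^{z}}{3}.
Check: d/dz[\frac{\left(2 z^{2} - 3 z + 9\right) e^{z}}{3}] = \frac{2 z^{2} e^{z}}{3} + \frac{z e^{z}}{3} + 2 e^{z} = G'(z).

G(z) = \frac{\left(2 z^{2} - 3 z + 9\right) e^{z}}{3}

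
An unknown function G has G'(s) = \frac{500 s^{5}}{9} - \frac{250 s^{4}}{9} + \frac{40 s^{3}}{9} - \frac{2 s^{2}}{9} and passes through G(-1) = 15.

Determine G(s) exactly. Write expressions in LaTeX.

G(s) = \frac{250 s^{6} - 150 s^{5} + 30 s^{4} - 2 s^{3} - 27}{27}

The substitution u = \frac{5 s^{2}}{3} - \frac{s}{3} works: G'(s) is exactly (dG/du)*(du/ds) for that inner function.
A general antiderivative is 2 \left(\frac{5 s^{2}}{3} - \frac{s}{3}\right)^{3} + C.
The condition gives C = 15 - (16) = -1.
So G(s) = \frac{250 s^{6} - 150 s^{5} + 30 s^{4} - 2 s^{3} - 27}{27}.
Check: d/ds[\frac{250 s^{6} - 150 s^{5} + 30 s^{4} - 2 s^{3} - 27}{27}] = \frac{500 s^{5}}{9} - \frac{250 s^{4}}{9} + \frac{40 s^{3}}{9} - \frac{2 s^{2}}{9} = G'(s).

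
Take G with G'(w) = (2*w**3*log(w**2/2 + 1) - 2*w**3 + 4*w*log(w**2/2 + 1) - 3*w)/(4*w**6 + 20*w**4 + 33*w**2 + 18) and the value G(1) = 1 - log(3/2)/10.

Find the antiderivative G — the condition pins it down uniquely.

G(w) = (4*w**2 - log(w**2/2 + 1) + 6)/(4*w**2 + 6)

G'(w) has the shape u'v + uv' for u = -1/(4*(w**2 + 3/2)) and v = log(w**2/2 + 1) — it is the derivative of the product u*v.
A general antiderivative is -log(w**2/2 + 1)/(4*(w**2 + 3/2)) + C.
The condition gives C = 1 - log(3/2)/10 - (-log(3/2)/10) = 1.
So G(w) = (4*w**2 - log(w**2/2 + 1) + 6)/(4*w**2 + 6).
Check: d/dw[(4*w**2 - log(w**2/2 + 1) + 6)/(4*w**2 + 6)] = (2*w**3*log(w**2/2 + 1) - 2*w**3 + 4*w*log(w**2/2 + 1) - 3*w)/(4*w**6 + 20*w**4 + 33*w**2 + 18) = G'(w).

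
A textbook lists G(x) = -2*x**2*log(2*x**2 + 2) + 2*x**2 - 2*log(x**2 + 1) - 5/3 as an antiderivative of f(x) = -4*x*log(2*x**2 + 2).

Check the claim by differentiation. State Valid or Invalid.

d/dx[G] = -4*x*log(x**2 + 1) - 4*x*log(2)
This equals f(x) exactly, so the claim holds.

Valid - differentiating G returns exactly f.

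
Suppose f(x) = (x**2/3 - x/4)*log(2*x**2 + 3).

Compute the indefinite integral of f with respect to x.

Any candidate F(x) must reproduce f(x) exactly when differentiated.
Check: d/dx[x**3*log(2*x**2 + 3)/9 - 2*x**3/27 - x**2*log(2*x**2 + 3)/8 + x**2/8 + x/3 - 3*log(x**2 + 3/2)/16 - sqrt(6)*atan(sqrt(6)*x/3)/6] = x**2*log(2*x**2 + 3)/3 - x*log(2*x**2 + 3)/4, which equals f(x).

F(x) = x**3*log(2*x**2 + 3)/9 - 2*x**3/27 - x**2*log(2*x**2 + 3)/8 + x**2/8 + x/3 - 3*log(x**2 + 3/2)/16 - sqrt(6)*atan(sqrt(6)*x/3)/6 + C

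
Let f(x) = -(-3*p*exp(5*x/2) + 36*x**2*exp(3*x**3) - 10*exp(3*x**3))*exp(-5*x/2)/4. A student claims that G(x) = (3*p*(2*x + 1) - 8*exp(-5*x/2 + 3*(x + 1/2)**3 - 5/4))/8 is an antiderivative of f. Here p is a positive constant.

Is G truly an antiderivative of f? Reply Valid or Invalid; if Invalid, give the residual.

d/dx[G] = (3*p*exp(7/8)*exp(x/4)*exp(-9*x**2/2)*exp(-3*x**3) - 36*x**2 - 36*x + 1)*exp(-7/8)*exp(-x/4)*exp(9*x**2/2)*exp(3*x**3)/4
d/dx[G] - f(x) = (36*x**2*exp(7/8)*exp(x/4)*exp(-9*x**2/2) - 36*x**2*exp(5*x/2) - 36*x*exp(5*x/2) - 10*exp(7/8)*exp(x/4)*exp(-9*x**2/2) + exp(5*x/2))*exp(-7/8)*exp(-11*x/4)*exp(9*x**2/2)*exp(3*x**3)/4 != 0.

Invalid: d/dx[G] - f = (36*x**2*exp(7/8)*exp(x/4)*exp(-9*x**2/2) - 36*x**2*exp(5*x/2) - 36*x*exp(5*x/2) - 10*exp(7/8)*exp(x/4)*exp(-9*x**2/2) + exp(5*x/2))*exp(-7/8)*exp(-11*x/4)*exp(9*x**2/2)*exp(3*x**3)/4, which is not 0.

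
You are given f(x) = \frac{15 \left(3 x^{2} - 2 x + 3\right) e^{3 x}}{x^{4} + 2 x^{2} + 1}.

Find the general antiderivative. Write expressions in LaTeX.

F(x) = \frac{15 e^{3 x}}{x^{2} + 1} + C

f has the shape u'v + uv' for u = \frac{15}{x^{2} + 1} and v = e^{3 x} — it is the derivative of the product u*v.
Check: d/dx[\frac{15 e^{3 x}}{x^{2} + 1}] = \frac{45 x^{2} e^{3 x} - 30 x e^{3 x} + 45 e^{3 x}}{x^{4} + 2 x^{2} + 1}, which equals f(x).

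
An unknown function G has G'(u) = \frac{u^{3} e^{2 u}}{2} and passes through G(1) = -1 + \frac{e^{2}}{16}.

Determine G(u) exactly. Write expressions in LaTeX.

Recognize the product-rule pattern: G'(u) = v'r + vr' with v = \frac{u^{3}}{4} - \frac{3 u^{2}}{8} + \frac{3 u}{8} - \frac{3}{16}, r = e^{2 u}, so integration by parts undoes it.
A general antiderivative is \frac{\left(4 u^{3} - 6 u^{2} + 6 u - 3\right) e^{2 u}}{16} + C.
The condition gives C = -1 + \frac{e^{2}}{16} - (\frac{e^{2}}{16}) = -1.
So G(u) = \frac{u^{3} e^{2 u}}{4} - \frac{3 u^{2} e^{2 u}}{8} + \frac{3 u e^{2 u}}{8} - \frac{3 e^{2 u}}{16} - 1.
Check: d/du[\frac{u^{3} e^{2 u}}{4} - \frac{3 u^{2} e^{2 u}}{8} + \frac{3 u e^{2 u}}{8} - \frac{3 e^{2 u}}{16} - 1] = \frac{u^{3} e^{2 u}}{2} = G'(u).

G(u) = \frac{u^{3} e^{2 u}}{4} - \frac{3 u^{2} e^{2 u}}{8} + \frac{3 u e^{2 u}}{8} - \frac{3 e^{2 u}}{16} - 1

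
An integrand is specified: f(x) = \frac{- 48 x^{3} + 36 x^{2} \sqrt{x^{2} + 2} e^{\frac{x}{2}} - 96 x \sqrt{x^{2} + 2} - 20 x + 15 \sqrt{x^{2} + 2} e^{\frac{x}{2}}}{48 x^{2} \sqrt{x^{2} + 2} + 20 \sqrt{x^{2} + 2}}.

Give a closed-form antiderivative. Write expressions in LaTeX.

An antiderivative is F(x) = - \sqrt{x^{2} + 2} + \frac{3 e^{\frac{x}{2}}}{2} - \log{\left(4 x^{2} + \frac{5}{3} \right)}.

A candidate is checked by its d/dx: the result must match f(x).
Check: d/dx[- \sqrt{x^{2} + 2} + \frac{3 e^{\frac{x}{2}}}{2} - \log{\left(4 x^{2} + \frac{5}{3} \right)}] = \frac{- 48 x^{3} + 36 x^{2} \sqrt{x^{2} + 2} e^{\frac{x}{2}} - 96 x \sqrt{x^{2} + 2} - 20 x + 15 \sqrt{x^{2} + 2} e^{\frac{x}{2}}}{48 x^{2} \sqrt{x^{2} + 2} + 20 \sqrt{x^{2} + 2}} = f(x).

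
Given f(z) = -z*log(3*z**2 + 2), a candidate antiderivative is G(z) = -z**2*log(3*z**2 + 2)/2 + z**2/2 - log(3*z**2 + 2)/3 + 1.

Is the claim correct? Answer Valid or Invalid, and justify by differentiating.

Valid: G'(z) = f(z).

d/dz[G] = -z*log(3*z**2 + 2)
This equals f(z) exactly, so the claim holds.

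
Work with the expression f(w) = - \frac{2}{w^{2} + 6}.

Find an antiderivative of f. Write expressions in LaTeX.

An antiderivative is F(w) = - \frac{\sqrt{6} \operatorname{atan}{\left(\frac{\sqrt{6} w}{6} \right)}}{3}.

For F(w) to be correct the identity F'(w) - f(w) = 0 must hold.
Check: d/dw[- \frac{\sqrt{6} \operatorname{atan}{\left(\frac{\sqrt{6} w}{6} \right)}}{3}] = - \frac{2}{w^{2} + 6} = f(w).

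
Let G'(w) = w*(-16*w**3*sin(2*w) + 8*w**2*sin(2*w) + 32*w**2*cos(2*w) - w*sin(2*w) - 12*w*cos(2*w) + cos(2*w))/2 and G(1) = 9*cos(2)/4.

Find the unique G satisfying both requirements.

G(w) = 4*w**4*cos(2*w) - 2*w**3*cos(2*w) + w**2*cos(2*w)/4

G'(w) has the shape u'v + uv' for u = (-4*w**2 + w)**2/4 and v = cos(2*w) — it is the derivative of the product u*v.
A general antiderivative is (-4*w**2 + w)**2*cos(2*w)/4 + C.
The condition gives C = 9*cos(2)/4 - (9*cos(2)/4) = 0.
So G(w) = 4*w**4*cos(2*w) - 2*w**3*cos(2*w) + w**2*cos(2*w)/4.
Check: d/dw[4*w**4*cos(2*w) - 2*w**3*cos(2*w) + w**2*cos(2*w)/4] = -8*w**4*sin(2*w) + 4*w**3*sin(2*w) + 16*w**3*cos(2*w) - w**2*sin(2*w)/2 - 6*w**2*cos(2*w) + w*cos(2*w)/2, which equals G'(w).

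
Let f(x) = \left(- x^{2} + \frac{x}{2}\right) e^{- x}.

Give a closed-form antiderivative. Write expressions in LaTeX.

An antiderivative is F(x) = x^{2} e^{- x} + \frac{3 x e^{- x}}{2} + \frac{3 e^{- x}}{2}.

f has the shape u'v + uv' for u = x^{2} + \frac{3 x}{2} + \frac{3}{2} and v = e^{- x} — it is the derivative of the product u*v.
Check: d/dx[x^{2} e^{- x} + \frac{3 x e^{- x}}{2} + \frac{3 e^{- x}}{2}] = \frac{\left(- 2 x^{2} + x\right) e^{- x}}{2}, which equals f(x).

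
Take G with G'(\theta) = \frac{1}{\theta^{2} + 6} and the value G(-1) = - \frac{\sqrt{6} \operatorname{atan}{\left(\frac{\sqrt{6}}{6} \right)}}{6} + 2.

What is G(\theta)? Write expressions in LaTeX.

Recover the given G'(\theta) by differentiating a candidate G(\theta); any mismatch rules it out.
A general antiderivative is \frac{\sqrt{6} \operatorname{atan}{\left(\frac{\sqrt{6} \theta}{6} \right)}}{6} + C.
The condition gives C = - \frac{\sqrt{6} \operatorname{atan}{\left(\frac{\sqrt{6}}{6} \right)}}{6} + 2 - (- \frac{\sqrt{6} \operatorname{atan}{\left(\frac{\sqrt{6}}{6} \right)}}{6}) = 2.
So G(\theta) = \frac{\sqrt{6} \operatorname{atan}{\left(\frac{\sqrt{6} \theta}{6} \right)}}{6} + 2.
Check: d/d\theta[\frac{\sqrt{6} \operatorname{atan}{\left(\frac{\sqrt{6} \theta}{6} \right)}}{6} + 2] = \frac{1}{\theta^{2} + 6} = G'(\theta).

G(\theta) = \frac{\sqrt{6} \operatorname{atan}{\left(\frac{\sqrt{6} \theta}{6} \right)}}{6} + 2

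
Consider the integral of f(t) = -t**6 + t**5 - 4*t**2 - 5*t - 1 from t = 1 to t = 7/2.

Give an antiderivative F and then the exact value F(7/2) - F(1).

Antiderivative: F(t) = t*(-6*t**6 + 7*t**5 - 56*t**2 - 105*t - 42)/42; value = -939775/1344

Integrate term by term and add the pieces.
F(t) = t*(-6*t**6 + 7*t**5 - 56*t**2 - 105*t - 42)/42 is an antiderivative of f.
Check: d/dt[t*(-6*t**6 + 7*t**5 - 56*t**2 - 105*t - 42)/42] = -t**6 + t**5 - 4*t**2 - 5*t - 1 = f(t).
F(7/2) = -45059/64; F(1) = -101/21.
Integral = F(7/2) - F(1) = -939775/1344.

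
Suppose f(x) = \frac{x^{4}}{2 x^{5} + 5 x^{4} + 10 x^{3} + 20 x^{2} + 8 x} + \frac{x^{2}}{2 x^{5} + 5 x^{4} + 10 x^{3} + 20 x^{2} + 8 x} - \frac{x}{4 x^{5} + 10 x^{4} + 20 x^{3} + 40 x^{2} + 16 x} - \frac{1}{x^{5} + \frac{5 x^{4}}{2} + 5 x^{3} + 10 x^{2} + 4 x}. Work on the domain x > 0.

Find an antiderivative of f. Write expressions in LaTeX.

An antiderivative is F(x) = - \frac{\log{\left(x \right)}}{4} + \frac{23 \log{\left(x + \frac{1}{2} \right)}}{102} + \frac{19 \log{\left(x + 2 \right)}}{48} + \frac{35 \log{\left(x^{2} + 4 \right)}}{544} - \frac{47 \operatorname{atan}{\left(\frac{x}{2} \right)}}{272}.

The denominator factors as 2 x \left(x + 2\right) \left(2 x + 1\right) \left(x^{2} + 4\right); partial fractions split f into directly integrable pieces: \frac{35 x - 94}{272 \left(x^{2} + 4\right)} + \frac{23}{51 \left(2 x + 1\right)} + \frac{19}{48 \left(x + 2\right)} - \frac{1}{4 x}.
Check: d/dx[- \frac{\log{\left(x \right)}}{4} + \frac{23 \log{\left(x + \frac{1}{2} \right)}}{102} + \frac{19 \log{\left(x + 2 \right)}}{48} + \frac{35 \log{\left(x^{2} + 4 \right)}}{544} - \frac{47 \operatorname{atan}{\left(\frac{x}{2} \right)}}{272}] = \frac{2 x^{4} + 2 x^{2} - x - 4}{4 x^{5} + 10 x^{4} + 20 x^{3} + 40 x^{2} + 16 x}, which equals f(x).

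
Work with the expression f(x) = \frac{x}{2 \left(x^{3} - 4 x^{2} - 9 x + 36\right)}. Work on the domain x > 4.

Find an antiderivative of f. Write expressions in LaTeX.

Factor the denominator (2 \left(x - 4\right) \left(x - 3\right) \left(x + 3\right)) and decompose: f = - \frac{1}{28 \left(x + 3\right)} - \frac{1}{4 \left(x - 3\right)} + \frac{2}{7 \left(x - 4\right)}; each piece integrates to a log, atan, or power term.
Check: d/dx[\frac{8 \log{\left(x - 4 \right)} - 7 \log{\left(x - 3 \right)} - \log{\left(x + 3 \right)}}{28}] = \frac{x}{2 x^{3} - 8 x^{2} - 18 x + 72}, which equals f(x).

An antiderivative is F(x) = \frac{8 \log{\left(x - 4 \right)} - 7 \log{\left(x - 3 \right)} - \log{\left(x + 3 \right)}}{28}.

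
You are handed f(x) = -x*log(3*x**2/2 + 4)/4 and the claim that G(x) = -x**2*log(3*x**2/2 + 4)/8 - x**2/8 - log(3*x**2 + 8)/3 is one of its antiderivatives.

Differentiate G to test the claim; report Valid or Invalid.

d/dx[G] = -x*log(3*x**2/2 + 4)/4 - x/2
d/dx[G] - f(x) = -x/2 != 0.

Invalid: d/dx[G] - f = -x/2, which is not 0.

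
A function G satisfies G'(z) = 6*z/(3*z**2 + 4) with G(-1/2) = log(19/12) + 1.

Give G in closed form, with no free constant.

G(z) = log(z**2 + 4/3) + 1

The substitution u = z**2 + 4/3 works: G'(z) is exactly (dG/du)*(du/dz) for that inner function.
A general antiderivative is log(z**2 + 4/3) + C.
The condition gives C = log(19/12) + 1 - (log(19/12)) = 1.
So G(z) = log(z**2 + 4/3) + 1.
Check: d/dz[log(z**2 + 4/3) + 1] = 6*z/(3*z**2 + 4) = G'(z).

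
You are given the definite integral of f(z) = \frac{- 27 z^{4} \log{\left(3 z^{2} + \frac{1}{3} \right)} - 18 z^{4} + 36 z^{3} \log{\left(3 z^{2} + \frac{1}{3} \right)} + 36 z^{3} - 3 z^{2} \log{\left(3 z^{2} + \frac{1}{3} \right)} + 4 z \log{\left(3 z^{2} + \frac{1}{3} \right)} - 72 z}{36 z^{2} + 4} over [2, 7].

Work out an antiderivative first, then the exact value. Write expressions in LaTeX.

f has the shape u'v + uv' for u = - \frac{z^{3}}{4} + \frac{z^{2}}{2} - 1 and v = \log{\left(3 z^{2} + \frac{1}{3} \right)} — it is the derivative of the product u*v.
F(z) = \frac{\left(- z^{3} + 2 z^{2} - 4\right) \log{\left(3 z^{2} + \frac{1}{3} \right)}}{4} is an antiderivative of f.
Check: d/dz[\frac{\left(- z^{3} + 2 z^{2} - 4\right) \log{\left(3 z^{2} + \frac{1}{3} \right)}}{4}] = \frac{- 27 z^{4} \log{\left(3 z^{2} + \frac{1}{3} \right)} - 18 z^{4} + 36 z^{3} \log{\left(3 z^{2} + \frac{1}{3} \right)} + 36 z^{3} - 3 z^{2} \log{\left(3 z^{2} + \frac{1}{3} \right)} + 4 z \log{\left(3 z^{2} + \frac{1}{3} \right)} - 72 z}{36 z^{2} + 4} = f(z).
F(7) = - \frac{249 \log{\left(\frac{442}{3} \right)}}{4}; F(2) = - \log{\left(\frac{37}{3} \right)}.
Integral = F(7) - F(2) = - \frac{249 \log{\left(\frac{442}{3} \right)}}{4} + \log{\left(\frac{37}{3} \right)}.

Antiderivative: F(z) = \frac{\left(- z^{3} + 2 z^{2} - 4\right) \log{\left(3 z^{2} + \frac{1}{3} \right)}}{4}; value = - \frac{249 \log{\left(\frac{442}{3} \right)}}{4} + \log{\left(\frac{37}{3} \right)}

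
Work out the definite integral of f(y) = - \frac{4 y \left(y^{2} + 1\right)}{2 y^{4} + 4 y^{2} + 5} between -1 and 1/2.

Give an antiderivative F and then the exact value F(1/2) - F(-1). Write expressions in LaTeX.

f matches the chain-rule pattern g'(h)*h' with inner function h(y) = y^{4} + 2 y^{2} + \frac{5}{2}; substituting u = h(y) collapses the integral.
F(y) = - \frac{\log{\left(y^{4} + 2 y^{2} + \frac{5}{2} \right)}}{2} is an antiderivative of f.
Check: d/dy[- \frac{\log{\left(y^{4} + 2 y^{2} + \frac{5}{2} \right)}}{2}] = \frac{- 4 y^{3} - 4 y}{2 y^{4} + 4 y^{2} + 5}, which equals f(y).
F(1/2) = - \frac{\log{\left(\frac{49}{16} \right)}}{2}; F(-1) = - \frac{\log{\left(\frac{11}{2} \right)}}{2}.
Integral = F(1/2) - F(-1) = - \frac{\log{\left(\frac{49}{16} \right)}}{2} + \frac{\log{\left(\frac{11}{2} \right)}}{2}.

Antiderivative: F(y) = - \frac{\log{\left(y^{4} + 2 y^{2} + \frac{5}{2} \right)}}{2}; value = - \frac{\log{\left(\frac{49}{16} \right)}}{2} + \frac{\log{\left(\frac{11}{2} \right)}}{2}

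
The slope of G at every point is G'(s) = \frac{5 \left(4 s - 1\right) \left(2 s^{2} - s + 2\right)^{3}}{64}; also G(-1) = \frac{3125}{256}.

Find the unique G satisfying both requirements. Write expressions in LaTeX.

G(s) = \frac{5 \left(2 s^{2} - s + 2\right)^{4}}{256}

The substitution u = \frac{s^{2}}{2} - \frac{s}{4} + \frac{1}{2} works: G'(s) is exactly (dG/du)*(du/ds) for that inner function.
A general antiderivative is 5 \left(\frac{s^{2}}{2} - \frac{s}{4} + \frac{1}{2}\right)^{4} + C.
The condition gives C = \frac{3125}{256} - (\frac{3125}{256}) = 0.
So G(s) = \frac{5 \left(2 s^{2} - s + 2\right)^{4}}{256}.
Check: d/ds[\frac{5 \left(2 s^{2} - s + 2\right)^{4}}{256}] = \frac{5 s^{7}}{2} - \frac{35 s^{6}}{8} + \frac{165 s^{5}}{16} - \frac{325 s^{4}}{32} + \frac{725 s^{3}}{64} - \frac{195 s^{2}}{32} + \frac{55 s}{16} - \frac{5}{8}, which equals G'(s).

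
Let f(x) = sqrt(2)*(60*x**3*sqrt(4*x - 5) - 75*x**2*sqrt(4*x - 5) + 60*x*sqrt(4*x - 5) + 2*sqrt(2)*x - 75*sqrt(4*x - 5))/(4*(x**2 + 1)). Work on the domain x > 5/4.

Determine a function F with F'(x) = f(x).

An antiderivative is F(x) = (48*sqrt(2)*x**2*sqrt(4*x - 5) - 120*sqrt(2)*x*sqrt(4*x - 5) + 75*sqrt(2)*sqrt(4*x - 5) + 4*log(2*x**2 + 2))/8.

Any candidate F(x) must reproduce f(x) exactly when differentiated.
Check: d/dx[(48*sqrt(2)*x**2*sqrt(4*x - 5) - 120*sqrt(2)*x*sqrt(4*x - 5) + 75*sqrt(2)*sqrt(4*x - 5) + 4*log(2*x**2 + 2))/8] = (240*sqrt(2)*x**4 - 600*sqrt(2)*x**3 + 615*sqrt(2)*x**2 + 4*x*sqrt(4*x - 5) - 600*sqrt(2)*x + 375*sqrt(2))/(4*x**2*sqrt(4*x - 5) + 4*sqrt(4*x - 5)), which equals f(x).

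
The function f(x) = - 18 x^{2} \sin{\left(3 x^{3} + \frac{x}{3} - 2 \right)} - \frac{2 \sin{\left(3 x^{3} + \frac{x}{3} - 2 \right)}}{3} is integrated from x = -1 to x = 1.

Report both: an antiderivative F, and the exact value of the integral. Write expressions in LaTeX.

Antiderivative: F(x) = 2 \cos{\left(3 x^{3} + \frac{x}{3} - 2 \right)}; value = - 2 \cos{\left(\frac{16}{3} \right)} + 2 \cos{\left(\frac{4}{3} \right)}

f matches the chain-rule pattern g'(h)*h' with inner function h(x) = 3 x^{3} + \frac{x}{3} - 2; substituting u = h(x) collapses the integral.
F(x) = 2 \cos{\left(3 x^{3} + \frac{x}{3} - 2 \right)} is an antiderivative of f.
Check: d/dx[2 \cos{\left(3 x^{3} + \frac{x}{3} - 2 \right)}] = - 18 x^{2} \sin{\left(3 x^{3} + \frac{x}{3} - 2 \right)} - \frac{2 \sin{\left(3 x^{3} + \frac{x}{3} - 2 \right)}}{3} = f(x).
F(1) = 2 \cos{\left(\frac{4}{3} \right)}; F(-1) = 2 \cos{\left(\frac{16}{3} \right)}.
Integral = F(1) - F(-1) = - 2 \cos{\left(\frac{16}{3} \right)} + 2 \cos{\left(\frac{4}{3} \right)}.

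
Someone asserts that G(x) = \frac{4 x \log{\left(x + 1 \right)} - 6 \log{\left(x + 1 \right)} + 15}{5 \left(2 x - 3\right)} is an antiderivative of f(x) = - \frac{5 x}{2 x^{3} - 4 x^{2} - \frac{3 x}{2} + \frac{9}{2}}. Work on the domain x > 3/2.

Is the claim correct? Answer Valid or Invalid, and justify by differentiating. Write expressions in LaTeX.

Invalid: d/dx[G] - f = \frac{4}{10 x - 15}, which is not 0.

d/dx[G] = \frac{8 x^{2} - 54 x - 12}{20 x^{3} - 40 x^{2} - 15 x + 45}
d/dx[G] - f(x) = \frac{4}{10 x - 15} != 0.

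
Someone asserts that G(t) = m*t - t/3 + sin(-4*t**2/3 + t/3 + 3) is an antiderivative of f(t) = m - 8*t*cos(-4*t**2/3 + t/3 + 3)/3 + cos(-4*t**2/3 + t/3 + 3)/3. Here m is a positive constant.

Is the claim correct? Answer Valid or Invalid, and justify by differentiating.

d/dt[G] = m - 8*t*cos(-4*t**2/3 + t/3 + 3)/3 + cos(-4*t**2/3 + t/3 + 3)/3 - 1/3
d/dt[G] - f(t) = -1/3 != 0.

Invalid: d/dt[G] - f = -1/3, which is not 0.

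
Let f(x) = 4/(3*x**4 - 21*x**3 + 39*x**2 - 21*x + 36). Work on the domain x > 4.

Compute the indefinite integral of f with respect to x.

The denominator factors as 3*(x - 4)*(x - 3)*(x**2 + 1); partial fractions split f into directly integrable pieces: 2*(7*x + 11)/(255*(x**2 + 1)) - 2/(15*(x - 3)) + 4/(51*(x - 4)).
Check: d/dx[4*log(x - 4)/51 - 2*log(x - 3)/15 + 7*log(x**2 + 1)/255 + 22*atan(x)/255] = 4/(3*x**4 - 21*x**3 + 39*x**2 - 21*x + 36) = f(x).

F(x) = 4*log(x - 4)/51 - 2*log(x - 3)/15 + 7*log(x**2 + 1)/255 + 22*atan(x)/255 + C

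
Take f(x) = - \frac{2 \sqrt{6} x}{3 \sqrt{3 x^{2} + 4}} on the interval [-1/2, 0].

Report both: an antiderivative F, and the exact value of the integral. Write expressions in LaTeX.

Antiderivative: F(x) = - \frac{2 \sqrt{6} \sqrt{3 x^{2} + 4}}{9}; value = - \frac{4 \sqrt{6}}{9} + \frac{\sqrt{114}}{9}

f matches the chain-rule pattern g'(h)*h' with inner function h(x) = \frac{x^{2}}{2} + \frac{2}{3}; substituting u = h(x) collapses the integral.
F(x) = - \frac{2 \sqrt{6} \sqrt{3 x^{2} + 4}}{9} is an antiderivative of f.
Check: d/dx[- \frac{2 \sqrt{6} \sqrt{3 x^{2} + 4}}{9}] = - \frac{2 \sqrt{6} x}{3 \sqrt{3 x^{2} + 4}} = f(x).
F(0) = - \frac{4 \sqrt{6}}{9}; F(-1/2) = - \frac{\sqrt{114}}{9}.
Integral = F(0) - F(-1/2) = - \frac{4 \sqrt{6}}{9} + \frac{\sqrt{114}}{9}.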